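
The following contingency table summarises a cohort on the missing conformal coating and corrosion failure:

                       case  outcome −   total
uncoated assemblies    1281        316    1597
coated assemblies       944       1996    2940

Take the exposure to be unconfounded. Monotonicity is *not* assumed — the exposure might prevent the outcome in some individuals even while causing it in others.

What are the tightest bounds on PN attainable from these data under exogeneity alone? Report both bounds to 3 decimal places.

0.600 ≤ PN ≤ 0.846

p₁ = P(outcome | exposed) = 1281/1597 = 0.80213
p₀ = P(outcome | unexposed) = 944/2940 = 0.32109
Under exogeneity alone the bounds on PN are max{0,(p₁−p₀)/p₁} ≤ PN ≤ min{1,(1−p₀)/p₁}.
  lower = (p₁ − p₀)/p₁ = 0.48104 / 0.80213 ≈ 0.5997
  upper = min{1, (1 − p₀)/p₁} = 0.67891 / 0.80213 ≈ 0.8464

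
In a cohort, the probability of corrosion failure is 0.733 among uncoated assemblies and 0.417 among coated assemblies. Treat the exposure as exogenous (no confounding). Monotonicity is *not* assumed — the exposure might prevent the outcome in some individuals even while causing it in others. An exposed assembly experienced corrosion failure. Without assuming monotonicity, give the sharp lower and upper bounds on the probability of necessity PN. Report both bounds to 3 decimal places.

Let p₁ = 0.733, p₀ = 0.417.
Under exogeneity alone the bounds on PN are max{0,(p₁−p₀)/p₁} ≤ PN ≤ min{1,(1−p₀)/p₁}.
  lower = (p₁ − p₀)/p₁ = 0.316 / 0.733 ≈ 0.4311
  upper = min{1, (1 − p₀)/p₁} = 0.583 / 0.733 ≈ 0.7954

0.431 ≤ PN ≤ 0.795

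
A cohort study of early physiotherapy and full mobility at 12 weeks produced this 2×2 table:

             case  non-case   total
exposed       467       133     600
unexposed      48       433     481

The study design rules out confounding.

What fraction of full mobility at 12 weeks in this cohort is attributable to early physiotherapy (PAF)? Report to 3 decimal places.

PAF ≈ 0.791

p₁ = P(outcome | exposed) = 467/600 = 0.77833
p₀ = P(outcome | unexposed) = 48/481 = 0.099792
Exposure prevalence π = 600/1081 = 0.55504; overall risk P(Y=1) = 0.47641.
Under exogeneity, PAF = [P(Y=1) − p₀]/P(Y=1).
PAF = (0.47641 − 0.099792) / 0.47641 ≈ 0.7905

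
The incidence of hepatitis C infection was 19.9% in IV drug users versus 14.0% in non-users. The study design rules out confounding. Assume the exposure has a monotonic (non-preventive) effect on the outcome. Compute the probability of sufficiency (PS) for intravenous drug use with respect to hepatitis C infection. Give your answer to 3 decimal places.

p₁ = 0.199, p₀ = 0.14.
Under exogeneity and monotonicity, PS = (p₁ − p₀) / (1 − p₀).
PS = (0.199 − 0.14) / (1 − 0.14) = 0.059 / 0.86 ≈ 0.0686

PS ≈ 0.069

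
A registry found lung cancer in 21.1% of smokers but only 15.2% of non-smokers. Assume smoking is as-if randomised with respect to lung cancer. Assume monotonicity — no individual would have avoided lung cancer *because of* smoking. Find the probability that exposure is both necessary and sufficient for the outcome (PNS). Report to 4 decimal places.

PNS ≈ 0.0590

p₁ = 0.211, p₀ = 0.152.
Under exogeneity and monotonicity, PNS = p₁ − p₀.
PNS = 0.211 − 0.152 = 0.059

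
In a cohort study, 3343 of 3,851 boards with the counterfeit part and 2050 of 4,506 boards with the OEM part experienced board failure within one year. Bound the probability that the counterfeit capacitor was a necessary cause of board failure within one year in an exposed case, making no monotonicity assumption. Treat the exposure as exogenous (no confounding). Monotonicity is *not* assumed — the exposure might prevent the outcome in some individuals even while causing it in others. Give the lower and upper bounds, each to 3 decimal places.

0.476 ≤ PN ≤ 0.628

p₁ = P(outcome | exposed) = 3343/3851 = 0.86809
p₀ = P(outcome | unexposed) = 2050/4506 = 0.45495
Under exogeneity alone the bounds on PN are max{0,(p₁−p₀)/p₁} ≤ PN ≤ min{1,(1−p₀)/p₁}.
  lower = (p₁ − p₀)/p₁ = 0.41314 / 0.86809 ≈ 0.4759
  upper = min{1, (1 − p₀)/p₁} = 0.54505 / 0.86809 ≈ 0.6279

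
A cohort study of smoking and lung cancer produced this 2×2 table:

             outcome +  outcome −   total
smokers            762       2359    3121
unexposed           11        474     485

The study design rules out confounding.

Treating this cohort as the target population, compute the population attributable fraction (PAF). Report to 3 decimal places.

p₁ = P(outcome | exposed) = 762/3121 = 0.24415
p₀ = P(outcome | unexposed) = 11/485 = 0.02268
Exposure prevalence π = 3121/3606 = 0.8655; overall risk P(Y=1) = 0.21436.
Under exogeneity, PAF = [P(Y=1) − p₀]/P(Y=1).
PAF = (0.21436 − 0.02268) / 0.21436 ≈ 0.8942

PAF ≈ 0.894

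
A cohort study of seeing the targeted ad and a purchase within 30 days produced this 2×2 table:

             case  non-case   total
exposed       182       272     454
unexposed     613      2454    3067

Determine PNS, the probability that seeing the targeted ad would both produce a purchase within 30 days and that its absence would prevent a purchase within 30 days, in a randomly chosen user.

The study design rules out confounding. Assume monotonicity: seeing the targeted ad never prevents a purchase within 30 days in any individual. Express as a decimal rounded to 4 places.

p₁ = P(outcome | exposed) = 182/454 = 0.40088
p₀ = P(outcome | unexposed) = 613/3067 = 0.19987
Under exogeneity and monotonicity, PNS = p₁ − p₀.
PNS = 0.40088 − 0.19987 = 0.20101

PNS ≈ 0.2010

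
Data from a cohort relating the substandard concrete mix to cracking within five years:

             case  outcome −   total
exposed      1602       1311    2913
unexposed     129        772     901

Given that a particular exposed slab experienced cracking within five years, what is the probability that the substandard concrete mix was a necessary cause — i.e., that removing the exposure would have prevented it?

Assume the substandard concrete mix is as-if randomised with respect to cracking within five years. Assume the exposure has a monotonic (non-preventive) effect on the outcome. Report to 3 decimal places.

PN ≈ 0.740

p₁ = P(outcome | exposed) = 1602/2913 = 0.54995
p₀ = P(outcome | unexposed) = 129/901 = 0.14317
Under exogeneity and monotonicity, PN = (p₁ − p₀) / p₁.
PN = (0.54995 − 0.14317) / 0.54995 = 0.40677 / 0.54995 ≈ 0.7397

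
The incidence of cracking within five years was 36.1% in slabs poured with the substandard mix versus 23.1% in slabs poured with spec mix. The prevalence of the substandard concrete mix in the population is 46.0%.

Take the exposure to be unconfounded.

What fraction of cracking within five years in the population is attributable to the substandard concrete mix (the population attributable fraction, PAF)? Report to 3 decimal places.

p₁ = 0.361, p₀ = 0.231.
Overall risk P(Y=1) = π·p₁ + (1−π)·p₀ = 0.46×0.361 + 0.54×0.231 = 0.2908.
Under exogeneity, PAF = [P(Y=1) − p₀] / P(Y=1).
PAF = (0.2908 − 0.231) / 0.2908 ≈ 0.2056

PAF ≈ 0.206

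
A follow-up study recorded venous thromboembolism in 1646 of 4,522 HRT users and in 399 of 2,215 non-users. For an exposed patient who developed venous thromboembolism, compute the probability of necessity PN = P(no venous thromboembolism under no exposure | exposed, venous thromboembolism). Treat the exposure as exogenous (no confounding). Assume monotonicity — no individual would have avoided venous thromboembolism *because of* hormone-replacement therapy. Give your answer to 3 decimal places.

PN ≈ 0.505

p₁ = P(outcome | exposed) = 1646/4522 = 0.364
p₀ = P(outcome | unexposed) = 399/2215 = 0.18014
Under exogeneity and monotonicity, PN = (p₁ − p₀) / p₁.
PN = (0.364 − 0.18014) / 0.364 = 0.18386 / 0.364 ≈ 0.5051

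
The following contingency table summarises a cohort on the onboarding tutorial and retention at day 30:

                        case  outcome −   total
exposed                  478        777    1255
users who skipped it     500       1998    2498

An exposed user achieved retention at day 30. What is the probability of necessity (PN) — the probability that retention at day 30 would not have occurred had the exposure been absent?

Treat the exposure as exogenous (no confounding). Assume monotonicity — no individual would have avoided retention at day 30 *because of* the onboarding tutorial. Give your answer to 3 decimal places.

PN ≈ 0.474

p₁ = P(outcome | exposed) = 478/1255 = 0.38088
p₀ = P(outcome | unexposed) = 500/2498 = 0.20016
Under exogeneity and monotonicity, PN = (p₁ − p₀)/p₁.
PN = (0.38088 − 0.20016) / 0.38088 ≈ 0.4745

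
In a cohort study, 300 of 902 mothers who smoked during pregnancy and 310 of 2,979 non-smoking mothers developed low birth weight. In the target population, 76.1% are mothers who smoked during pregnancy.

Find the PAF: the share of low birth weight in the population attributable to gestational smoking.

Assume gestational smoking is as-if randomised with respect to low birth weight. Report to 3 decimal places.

p₁ = P(outcome | exposed) = 300/902 = 0.33259
p₀ = P(outcome | unexposed) = 310/2979 = 0.10406
Overall risk P(Y=1) = π·p₁ + (1−π)·p₀ = 0.761×0.33259 + 0.239×0.10406 = 0.27797.
Under exogeneity, PAF = [P(Y=1) − p₀] / P(Y=1).
PAF = (0.27797 − 0.10406) / 0.27797 ≈ 0.6256

PAF ≈ 0.626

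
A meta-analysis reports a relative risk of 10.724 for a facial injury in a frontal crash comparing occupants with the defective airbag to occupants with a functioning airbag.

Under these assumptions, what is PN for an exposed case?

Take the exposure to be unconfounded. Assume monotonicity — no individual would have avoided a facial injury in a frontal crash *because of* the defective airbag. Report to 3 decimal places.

Under exogeneity and monotonicity, PN = (RR − 1) / RR = 1 − 1/RR.
PN = (10.724 − 1) / 10.724 = 9.724 / 10.724 ≈ 0.9068

PN ≈ 0.907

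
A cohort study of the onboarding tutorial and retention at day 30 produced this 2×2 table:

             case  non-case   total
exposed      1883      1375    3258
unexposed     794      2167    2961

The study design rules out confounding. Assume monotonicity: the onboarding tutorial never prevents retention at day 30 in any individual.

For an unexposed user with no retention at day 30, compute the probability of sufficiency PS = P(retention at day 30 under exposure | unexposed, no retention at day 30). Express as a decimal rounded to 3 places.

p₁ = P(outcome | exposed) = 1883/3258 = 0.57796
p₀ = P(outcome | unexposed) = 794/2961 = 0.26815
Under exogeneity and monotonicity, PS = (p₁ − p₀)/(1 − p₀).
PS = (0.57796 − 0.26815) / 0.73185 ≈ 0.4233

PS ≈ 0.423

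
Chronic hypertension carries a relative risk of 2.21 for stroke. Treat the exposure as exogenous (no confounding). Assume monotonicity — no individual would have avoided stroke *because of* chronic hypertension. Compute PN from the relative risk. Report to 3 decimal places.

Under exogeneity and monotonicity, PN = (RR − 1) / RR = 1 − 1/RR.
PN = (2.21 − 1) / 2.21 = 1.21 / 2.21 ≈ 0.5475

PN ≈ 0.548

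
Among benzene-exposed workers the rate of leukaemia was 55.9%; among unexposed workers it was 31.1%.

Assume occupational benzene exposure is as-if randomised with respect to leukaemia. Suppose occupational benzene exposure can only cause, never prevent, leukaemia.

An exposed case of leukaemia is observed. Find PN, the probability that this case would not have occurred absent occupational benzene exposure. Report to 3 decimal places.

PN ≈ 0.444

p₁ = 0.559, p₀ = 0.311.
Under exogeneity and monotonicity, PN = (p₁ − p₀) / p₁.
PN = (0.559 − 0.311) / 0.559 = 0.248 / 0.559 ≈ 0.4436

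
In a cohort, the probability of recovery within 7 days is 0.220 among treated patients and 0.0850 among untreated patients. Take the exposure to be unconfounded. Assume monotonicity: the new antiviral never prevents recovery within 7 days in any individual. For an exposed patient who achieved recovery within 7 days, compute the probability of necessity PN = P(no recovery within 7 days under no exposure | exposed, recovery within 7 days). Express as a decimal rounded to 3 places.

PN ≈ 0.614

Let p₁ = 0.22, p₀ = 0.085.
Under exogeneity and monotonicity, PN = (p₁ − p₀) / p₁.
PN = (0.22 − 0.085) / 0.22 = 0.135 / 0.22 ≈ 0.6136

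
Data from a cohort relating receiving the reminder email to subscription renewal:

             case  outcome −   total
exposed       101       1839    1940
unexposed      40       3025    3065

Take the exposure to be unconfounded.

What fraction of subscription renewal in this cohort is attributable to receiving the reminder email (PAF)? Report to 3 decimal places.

PAF ≈ 0.537

p₁ = P(outcome | exposed) = 101/1940 = 0.052062
p₀ = P(outcome | unexposed) = 40/3065 = 0.013051
Exposure prevalence π = 1940/5005 = 0.38761; overall risk P(Y=1) = 0.028172.
Under exogeneity, PAF = [P(Y=1) − p₀]/P(Y=1).
PAF = (0.028172 − 0.013051) / 0.028172 ≈ 0.5368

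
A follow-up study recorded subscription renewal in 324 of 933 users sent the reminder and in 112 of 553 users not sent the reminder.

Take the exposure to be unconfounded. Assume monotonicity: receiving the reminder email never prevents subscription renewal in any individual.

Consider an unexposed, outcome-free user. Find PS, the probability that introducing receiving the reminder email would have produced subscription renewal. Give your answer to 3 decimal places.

PS ≈ 0.181

p₁ = P(outcome | exposed) = 324/933 = 0.34727
p₀ = P(outcome | unexposed) = 112/553 = 0.20253
Under exogeneity and monotonicity, PS = (p₁ − p₀) / (1 − p₀).
PS = (0.34727 − 0.20253) / (1 − 0.20253) = 0.14474 / 0.79747 ≈ 0.1815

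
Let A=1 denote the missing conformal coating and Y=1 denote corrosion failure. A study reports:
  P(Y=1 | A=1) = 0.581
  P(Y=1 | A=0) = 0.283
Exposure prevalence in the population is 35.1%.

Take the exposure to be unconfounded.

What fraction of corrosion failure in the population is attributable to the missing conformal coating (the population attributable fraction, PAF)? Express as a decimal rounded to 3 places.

PAF ≈ 0.270

Let p₁ = 0.581, p₀ = 0.283.
Overall risk P(Y=1) = π·p₁ + (1−π)·p₀ = 0.351×0.581 + 0.649×0.283 = 0.3876.
Under exogeneity, PAF = [P(Y=1) − p₀] / P(Y=1).
PAF = (0.3876 − 0.283) / 0.3876 ≈ 0.2699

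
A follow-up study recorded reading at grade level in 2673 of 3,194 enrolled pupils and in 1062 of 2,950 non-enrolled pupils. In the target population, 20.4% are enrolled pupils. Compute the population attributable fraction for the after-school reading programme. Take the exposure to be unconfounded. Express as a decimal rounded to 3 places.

PAF ≈ 0.213

p₁ = P(outcome | exposed) = 2673/3194 = 0.83688
p₀ = P(outcome | unexposed) = 1062/2950 = 0.36
Overall risk P(Y=1) = π·p₁ + (1−π)·p₀ = 0.204×0.83688 + 0.796×0.36 = 0.45728.
Under exogeneity, PAF = [P(Y=1) − p₀] / P(Y=1).
PAF = (0.45728 − 0.36) / 0.45728 ≈ 0.2127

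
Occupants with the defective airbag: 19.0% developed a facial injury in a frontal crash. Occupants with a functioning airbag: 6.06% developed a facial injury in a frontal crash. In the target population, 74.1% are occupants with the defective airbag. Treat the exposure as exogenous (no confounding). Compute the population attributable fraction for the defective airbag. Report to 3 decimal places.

PAF ≈ 0.613

p₁ = 0.19, p₀ = 0.0606.
Overall risk P(Y=1) = π·p₁ + (1−π)·p₀ = 0.741×0.19 + 0.259×0.0606 = 0.15649.
Under exogeneity, PAF = [P(Y=1) − p₀] / P(Y=1).
PAF = (0.15649 − 0.0606) / 0.15649 ≈ 0.6127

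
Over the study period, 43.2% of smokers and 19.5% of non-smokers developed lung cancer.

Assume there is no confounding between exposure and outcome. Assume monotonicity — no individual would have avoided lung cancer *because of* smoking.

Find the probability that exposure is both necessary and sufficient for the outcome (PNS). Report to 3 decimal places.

p₁ = 0.432, p₀ = 0.195.
Under exogeneity and monotonicity, PNS = p₁ − p₀.
PNS = 0.432 − 0.195 = 0.237

PNS ≈ 0.237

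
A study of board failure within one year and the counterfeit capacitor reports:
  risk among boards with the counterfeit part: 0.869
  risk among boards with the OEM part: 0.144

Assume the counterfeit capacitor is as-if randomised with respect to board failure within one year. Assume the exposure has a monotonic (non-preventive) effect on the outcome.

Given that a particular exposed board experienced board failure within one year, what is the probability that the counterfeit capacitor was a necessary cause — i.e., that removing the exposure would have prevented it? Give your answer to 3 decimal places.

PN ≈ 0.834

Let p₁ = 0.869, p₀ = 0.144.
Under exogeneity and monotonicity, PN = (p₁ − p₀) / p₁.
PN = (0.869 − 0.144) / 0.869 = 0.725 / 0.869 ≈ 0.8343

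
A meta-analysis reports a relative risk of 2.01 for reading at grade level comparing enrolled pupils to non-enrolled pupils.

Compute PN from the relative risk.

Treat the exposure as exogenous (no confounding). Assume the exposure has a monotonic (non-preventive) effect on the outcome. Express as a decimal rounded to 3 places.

Under exogeneity and monotonicity, PN = (RR − 1) / RR = 1 − 1/RR.
PN = (2.01 − 1) / 2.01 = 1.01 / 2.01 ≈ 0.5025

PN ≈ 0.502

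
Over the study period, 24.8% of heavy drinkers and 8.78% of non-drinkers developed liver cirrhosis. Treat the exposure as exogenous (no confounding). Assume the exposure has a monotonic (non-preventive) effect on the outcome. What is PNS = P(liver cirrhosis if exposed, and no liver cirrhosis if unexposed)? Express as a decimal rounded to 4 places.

p₁ = 0.248, p₀ = 0.0878.
Under exogeneity and monotonicity, PNS = p₁ − p₀.
PNS = 0.248 − 0.0878 = 0.1602

PNS ≈ 0.1602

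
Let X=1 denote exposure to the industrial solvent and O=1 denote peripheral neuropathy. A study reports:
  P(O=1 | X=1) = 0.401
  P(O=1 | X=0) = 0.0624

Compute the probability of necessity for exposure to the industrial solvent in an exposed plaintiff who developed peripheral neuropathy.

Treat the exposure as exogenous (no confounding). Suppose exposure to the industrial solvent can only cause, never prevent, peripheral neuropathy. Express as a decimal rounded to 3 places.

PN ≈ 0.844

Let p₁ = 0.401, p₀ = 0.0624.
Under exogeneity and monotonicity, PN = (p₁ − p₀) / p₁.
PN = (0.401 − 0.0624) / 0.401 = 0.3386 / 0.401 ≈ 0.8444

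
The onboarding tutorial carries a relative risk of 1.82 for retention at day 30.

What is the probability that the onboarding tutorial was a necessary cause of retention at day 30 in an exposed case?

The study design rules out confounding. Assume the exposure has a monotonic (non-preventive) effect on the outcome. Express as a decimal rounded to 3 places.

Under exogeneity and monotonicity, PN = (RR − 1) / RR = 1 − 1/RR.
PN = (1.82 − 1) / 1.82 = 0.82 / 1.82 ≈ 0.4505

PN ≈ 0.451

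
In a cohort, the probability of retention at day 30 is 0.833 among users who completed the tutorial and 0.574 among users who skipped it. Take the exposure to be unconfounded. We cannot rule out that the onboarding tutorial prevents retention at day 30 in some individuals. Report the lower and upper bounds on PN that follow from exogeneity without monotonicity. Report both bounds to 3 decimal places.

Let p₁ = 0.833, p₀ = 0.574.
Under exogeneity alone the bounds on PN are max{0,(p₁−p₀)/p₁} ≤ PN ≤ min{1,(1−p₀)/p₁}.
  lower = (p₁ − p₀)/p₁ = 0.259 / 0.833 ≈ 0.3109
  upper = min{1, (1 − p₀)/p₁} = 0.426 / 0.833 ≈ 0.5114

0.311 ≤ PN ≤ 0.511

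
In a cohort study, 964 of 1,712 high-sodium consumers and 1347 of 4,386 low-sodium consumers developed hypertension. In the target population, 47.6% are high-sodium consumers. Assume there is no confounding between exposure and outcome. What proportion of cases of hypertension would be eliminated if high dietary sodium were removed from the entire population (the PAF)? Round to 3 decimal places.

PAF ≈ 0.284

p₁ = P(outcome | exposed) = 964/1712 = 0.56308
p₀ = P(outcome | unexposed) = 1347/4386 = 0.30711
Overall risk P(Y=1) = π·p₁ + (1−π)·p₀ = 0.476×0.56308 + 0.524×0.30711 = 0.42896.
Under exogeneity, PAF = [P(Y=1) − p₀] / P(Y=1).
PAF = (0.42896 − 0.30711) / 0.42896 ≈ 0.2840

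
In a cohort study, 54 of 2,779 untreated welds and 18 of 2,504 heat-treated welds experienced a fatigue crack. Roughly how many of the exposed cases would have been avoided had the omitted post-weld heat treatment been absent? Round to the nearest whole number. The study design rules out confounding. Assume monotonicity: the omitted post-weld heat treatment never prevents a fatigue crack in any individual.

p₁ = P(outcome | exposed) = 54/2779 = 0.019431
p₀ = P(outcome | unexposed) = 18/2504 = 0.0071885
PN = (p₁ − p₀)/p₁ = (0.019431 − 0.0071885) / 0.019431 ≈ 0.63006.
Attributable cases ≈ PN × (exposed cases) = 0.63006 × 54 ≈ 34.02.

about 34 cases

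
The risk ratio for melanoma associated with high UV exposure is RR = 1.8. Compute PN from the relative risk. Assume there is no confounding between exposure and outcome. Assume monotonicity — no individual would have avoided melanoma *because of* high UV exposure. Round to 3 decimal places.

Under exogeneity and monotonicity, PN = (RR − 1) / RR = 1 − 1/RR.
PN = (1.8 − 1) / 1.8 = 0.8 / 1.8 ≈ 0.4444

PN ≈ 0.444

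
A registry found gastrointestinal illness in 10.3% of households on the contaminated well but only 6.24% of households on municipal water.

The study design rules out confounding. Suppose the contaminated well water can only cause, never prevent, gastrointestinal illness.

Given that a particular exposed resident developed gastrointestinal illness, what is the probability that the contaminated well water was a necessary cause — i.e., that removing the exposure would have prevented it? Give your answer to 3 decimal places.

p₁ = 0.103, p₀ = 0.0624.
Under exogeneity and monotonicity, PN = (p₁ − p₀) / p₁.
PN = (0.103 − 0.0624) / 0.103 = 0.0406 / 0.103 ≈ 0.3942

PN ≈ 0.394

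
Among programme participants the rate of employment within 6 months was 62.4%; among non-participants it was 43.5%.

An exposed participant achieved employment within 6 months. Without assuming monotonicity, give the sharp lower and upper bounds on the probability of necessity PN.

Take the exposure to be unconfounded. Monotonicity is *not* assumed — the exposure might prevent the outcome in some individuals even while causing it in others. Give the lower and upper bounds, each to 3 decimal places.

0.303 ≤ PN ≤ 0.905

p₁ = 0.624, p₀ = 0.435.
Under exogeneity alone the bounds on PN are max{0,(p₁−p₀)/p₁} ≤ PN ≤ min{1,(1−p₀)/p₁}.
  lower = (p₁ − p₀)/p₁ = 0.189 / 0.624 ≈ 0.3029
  upper = min{1, (1 − p₀)/p₁} = 0.565 / 0.624 ≈ 0.9054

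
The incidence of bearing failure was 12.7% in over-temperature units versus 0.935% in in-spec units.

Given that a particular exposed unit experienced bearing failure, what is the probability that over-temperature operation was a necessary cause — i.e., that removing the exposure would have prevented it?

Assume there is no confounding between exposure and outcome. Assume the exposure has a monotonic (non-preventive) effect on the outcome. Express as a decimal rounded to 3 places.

p₁ = 0.127, p₀ = 0.00935.
Under exogeneity and monotonicity, PN = (p₁ − p₀) / p₁.
PN = (0.127 − 0.00935) / 0.127 = 0.11765 / 0.127 ≈ 0.9264

PN ≈ 0.926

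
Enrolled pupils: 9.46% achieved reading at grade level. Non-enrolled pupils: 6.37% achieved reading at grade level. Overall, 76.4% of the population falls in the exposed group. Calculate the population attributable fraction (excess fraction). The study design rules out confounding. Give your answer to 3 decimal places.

p₁ = 0.0946, p₀ = 0.0637.
Overall risk P(Y=1) = π·p₁ + (1−π)·p₀ = 0.764×0.0946 + 0.236×0.0637 = 0.087308.
Under exogeneity, PAF = [P(Y=1) − p₀] / P(Y=1).
PAF = (0.087308 − 0.0637) / 0.087308 ≈ 0.2704

PAF ≈ 0.270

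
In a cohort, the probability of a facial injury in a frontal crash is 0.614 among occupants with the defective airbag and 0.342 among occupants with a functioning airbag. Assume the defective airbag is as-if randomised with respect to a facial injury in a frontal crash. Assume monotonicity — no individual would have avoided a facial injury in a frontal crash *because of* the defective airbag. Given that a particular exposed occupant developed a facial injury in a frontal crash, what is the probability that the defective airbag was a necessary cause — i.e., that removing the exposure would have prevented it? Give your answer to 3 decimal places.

PN ≈ 0.443

Let p₁ = 0.614, p₀ = 0.342.
Under exogeneity and monotonicity, PN = (p₁ − p₀) / p₁.
PN = (0.614 − 0.342) / 0.614 = 0.272 / 0.614 ≈ 0.4430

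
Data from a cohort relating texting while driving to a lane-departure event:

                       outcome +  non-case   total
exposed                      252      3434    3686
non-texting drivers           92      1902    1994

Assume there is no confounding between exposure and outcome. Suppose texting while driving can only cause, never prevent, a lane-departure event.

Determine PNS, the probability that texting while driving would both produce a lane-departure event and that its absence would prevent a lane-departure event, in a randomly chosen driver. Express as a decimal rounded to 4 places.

PNS ≈ 0.0222

p₁ = P(outcome | exposed) = 252/3686 = 0.068367
p₀ = P(outcome | unexposed) = 92/1994 = 0.046138
Under exogeneity and monotonicity, PNS = p₁ − p₀.
PNS = 0.068367 − 0.046138 = 0.022228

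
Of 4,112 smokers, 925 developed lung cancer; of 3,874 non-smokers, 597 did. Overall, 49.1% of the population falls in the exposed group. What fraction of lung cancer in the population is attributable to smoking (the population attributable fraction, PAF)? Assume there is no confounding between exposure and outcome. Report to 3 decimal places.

PAF ≈ 0.184

p₁ = P(outcome | exposed) = 925/4112 = 0.22495
p₀ = P(outcome | unexposed) = 597/3874 = 0.1541
Overall risk P(Y=1) = π·p₁ + (1−π)·p₀ = 0.491×0.22495 + 0.509×0.1541 = 0.18889.
Under exogeneity, PAF = [P(Y=1) − p₀] / P(Y=1).
PAF = (0.18889 − 0.1541) / 0.18889 ≈ 0.1842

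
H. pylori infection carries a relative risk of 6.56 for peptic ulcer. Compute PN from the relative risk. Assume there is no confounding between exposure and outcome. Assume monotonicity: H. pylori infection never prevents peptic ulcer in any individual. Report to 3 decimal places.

Under exogeneity and monotonicity, PN = (RR − 1) / RR = 1 − 1/RR.
PN = (6.56 − 1) / 6.56 = 5.56 / 6.56 ≈ 0.8476

PN ≈ 0.848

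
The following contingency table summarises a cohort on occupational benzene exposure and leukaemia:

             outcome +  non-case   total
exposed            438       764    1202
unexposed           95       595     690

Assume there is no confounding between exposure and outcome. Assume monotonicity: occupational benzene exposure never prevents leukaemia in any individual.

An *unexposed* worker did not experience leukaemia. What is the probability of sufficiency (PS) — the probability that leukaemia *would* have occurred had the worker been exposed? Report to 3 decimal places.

p₁ = P(outcome | exposed) = 438/1202 = 0.36439
p₀ = P(outcome | unexposed) = 95/690 = 0.13768
Under exogeneity and monotonicity, PS = (p₁ − p₀) / (1 − p₀).
PS = (0.36439 − 0.13768) / (1 − 0.13768) = 0.22671 / 0.86232 ≈ 0.2629

PS ≈ 0.263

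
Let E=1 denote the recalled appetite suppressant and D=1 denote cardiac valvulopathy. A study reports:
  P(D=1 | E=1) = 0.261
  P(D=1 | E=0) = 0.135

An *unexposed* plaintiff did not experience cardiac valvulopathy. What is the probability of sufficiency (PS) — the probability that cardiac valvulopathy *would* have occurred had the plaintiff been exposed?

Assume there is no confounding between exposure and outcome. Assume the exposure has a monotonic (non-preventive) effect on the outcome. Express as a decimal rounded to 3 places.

PS ≈ 0.146

Let p₁ = 0.261, p₀ = 0.135.
Under exogeneity and monotonicity, PS = (p₁ − p₀) / (1 − p₀).
PS = (0.261 − 0.135) / (1 − 0.135) = 0.126 / 0.865 ≈ 0.1457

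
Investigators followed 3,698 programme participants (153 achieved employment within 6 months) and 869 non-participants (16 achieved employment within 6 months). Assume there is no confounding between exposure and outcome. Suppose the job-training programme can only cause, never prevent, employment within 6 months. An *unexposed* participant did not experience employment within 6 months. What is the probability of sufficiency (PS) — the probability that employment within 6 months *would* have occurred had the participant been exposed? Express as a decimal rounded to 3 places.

p₁ = P(outcome | exposed) = 153/3698 = 0.041374
p₀ = P(outcome | unexposed) = 16/869 = 0.018412
Under exogeneity and monotonicity, PS = (p₁ − p₀) / (1 − p₀).
PS = (0.041374 − 0.018412) / (1 − 0.018412) = 0.022962 / 0.98159 ≈ 0.0234

PS ≈ 0.023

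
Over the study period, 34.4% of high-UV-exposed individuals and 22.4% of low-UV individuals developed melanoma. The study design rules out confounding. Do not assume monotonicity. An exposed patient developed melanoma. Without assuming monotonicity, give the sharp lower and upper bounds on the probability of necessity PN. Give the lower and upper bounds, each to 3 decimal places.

p₁ = 0.344, p₀ = 0.224.
Under exogeneity alone the bounds on PN are max{0,(p₁−p₀)/p₁} ≤ PN ≤ min{1,(1−p₀)/p₁}.
  lower = (p₁ − p₀)/p₁ = 0.12 / 0.344 ≈ 0.3488
  upper = min{1, (1 − p₀)/p₁} = 0.776 / 0.344 ≈ 2.2558 → capped at 1

0.349 ≤ PN ≤ 1.000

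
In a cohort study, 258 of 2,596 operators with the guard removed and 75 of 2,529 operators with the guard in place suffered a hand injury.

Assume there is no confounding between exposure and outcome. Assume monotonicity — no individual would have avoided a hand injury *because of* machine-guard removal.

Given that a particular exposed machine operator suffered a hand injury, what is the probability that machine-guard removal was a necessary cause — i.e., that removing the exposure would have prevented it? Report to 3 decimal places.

p₁ = P(outcome | exposed) = 258/2596 = 0.099384
p₀ = P(outcome | unexposed) = 75/2529 = 0.029656
Under exogeneity and monotonicity, PN = (p₁ − p₀) / p₁.
PN = (0.099384 − 0.029656) / 0.099384 = 0.069728 / 0.099384 ≈ 0.7016

PN ≈ 0.702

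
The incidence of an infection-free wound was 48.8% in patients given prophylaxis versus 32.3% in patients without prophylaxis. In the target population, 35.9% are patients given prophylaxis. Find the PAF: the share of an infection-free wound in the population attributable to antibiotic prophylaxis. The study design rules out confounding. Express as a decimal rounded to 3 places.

PAF ≈ 0.155

p₁ = 0.488, p₀ = 0.323.
Overall risk P(Y=1) = π·p₁ + (1−π)·p₀ = 0.359×0.488 + 0.641×0.323 = 0.38223.
Under exogeneity, PAF = [P(Y=1) − p₀] / P(Y=1).
PAF = (0.38223 − 0.323) / 0.38223 ≈ 0.1550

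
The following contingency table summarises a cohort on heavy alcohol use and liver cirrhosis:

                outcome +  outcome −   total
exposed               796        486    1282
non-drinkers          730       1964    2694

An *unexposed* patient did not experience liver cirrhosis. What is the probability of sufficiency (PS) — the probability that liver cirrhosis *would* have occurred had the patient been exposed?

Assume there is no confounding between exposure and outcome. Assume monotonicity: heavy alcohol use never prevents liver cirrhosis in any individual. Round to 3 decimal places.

p₁ = P(outcome | exposed) = 796/1282 = 0.6209
p₀ = P(outcome | unexposed) = 730/2694 = 0.27097
Under exogeneity and monotonicity, PS = (p₁ − p₀) / (1 − p₀).
PS = (0.6209 − 0.27097) / (1 − 0.27097) = 0.34993 / 0.72903 ≈ 0.4800

PS ≈ 0.480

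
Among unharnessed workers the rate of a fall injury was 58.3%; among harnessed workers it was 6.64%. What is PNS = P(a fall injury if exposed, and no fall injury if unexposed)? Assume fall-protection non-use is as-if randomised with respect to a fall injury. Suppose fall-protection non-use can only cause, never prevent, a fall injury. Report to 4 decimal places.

PNS ≈ 0.5166

p₁ = 0.583, p₀ = 0.0664.
Under exogeneity and monotonicity, PNS = p₁ − p₀.
PNS = 0.583 − 0.0664 = 0.5166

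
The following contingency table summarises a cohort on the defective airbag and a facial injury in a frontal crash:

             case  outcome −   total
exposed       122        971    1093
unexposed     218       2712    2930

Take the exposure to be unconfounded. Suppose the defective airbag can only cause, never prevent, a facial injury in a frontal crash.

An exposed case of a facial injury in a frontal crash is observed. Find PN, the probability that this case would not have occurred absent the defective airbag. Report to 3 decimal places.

p₁ = P(outcome | exposed) = 122/1093 = 0.11162
p₀ = P(outcome | unexposed) = 218/2930 = 0.074403
Under exogeneity and monotonicity, PN = (p₁ − p₀)/p₁.
PN = (0.11162 − 0.074403) / 0.11162 ≈ 0.3334

PN ≈ 0.333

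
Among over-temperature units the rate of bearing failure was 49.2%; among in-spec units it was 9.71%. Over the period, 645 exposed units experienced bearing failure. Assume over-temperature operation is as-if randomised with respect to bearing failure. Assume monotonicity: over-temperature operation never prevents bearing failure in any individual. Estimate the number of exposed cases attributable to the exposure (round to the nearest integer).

p₁ = 0.492, p₀ = 0.0971.
PN = (p₁ − p₀)/p₁ = (0.492 − 0.0971) / 0.492 ≈ 0.80264.
Attributable cases ≈ PN × (exposed cases) = 0.80264 × 645 ≈ 517.70.

about 518 cases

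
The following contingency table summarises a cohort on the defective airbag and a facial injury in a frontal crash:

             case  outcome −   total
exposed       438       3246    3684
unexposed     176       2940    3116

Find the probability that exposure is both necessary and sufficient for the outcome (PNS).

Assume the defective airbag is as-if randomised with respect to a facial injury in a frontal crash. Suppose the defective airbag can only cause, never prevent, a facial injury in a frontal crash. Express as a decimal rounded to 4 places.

PNS ≈ 0.0624

p₁ = P(outcome | exposed) = 438/3684 = 0.11889
p₀ = P(outcome | unexposed) = 176/3116 = 0.056483
Under exogeneity and monotonicity, PNS = p₁ − p₀.
PNS = 0.11889 − 0.056483 = 0.06241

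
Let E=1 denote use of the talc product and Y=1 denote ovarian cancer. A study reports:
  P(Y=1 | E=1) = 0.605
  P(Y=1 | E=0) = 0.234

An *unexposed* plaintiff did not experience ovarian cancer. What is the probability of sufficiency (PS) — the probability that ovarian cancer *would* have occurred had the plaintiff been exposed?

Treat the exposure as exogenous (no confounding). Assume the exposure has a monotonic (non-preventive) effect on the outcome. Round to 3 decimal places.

PS ≈ 0.484

Let p₁ = 0.605, p₀ = 0.234.
Under exogeneity and monotonicity, PS = (p₁ − p₀) / (1 − p₀).
PS = (0.605 − 0.234) / (1 − 0.234) = 0.371 / 0.766 ≈ 0.4843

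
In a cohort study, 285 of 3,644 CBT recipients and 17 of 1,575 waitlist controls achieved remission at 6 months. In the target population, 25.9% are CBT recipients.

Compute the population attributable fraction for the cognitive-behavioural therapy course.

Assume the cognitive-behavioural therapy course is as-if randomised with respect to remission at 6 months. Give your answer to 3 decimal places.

p₁ = P(outcome | exposed) = 285/3644 = 0.078211
p₀ = P(outcome | unexposed) = 17/1575 = 0.010794
Overall risk P(Y=1) = π·p₁ + (1−π)·p₀ = 0.259×0.078211 + 0.741×0.010794 = 0.028255.
Under exogeneity, PAF = [P(Y=1) − p₀] / P(Y=1).
PAF = (0.028255 − 0.010794) / 0.028255 ≈ 0.6180

PAF ≈ 0.618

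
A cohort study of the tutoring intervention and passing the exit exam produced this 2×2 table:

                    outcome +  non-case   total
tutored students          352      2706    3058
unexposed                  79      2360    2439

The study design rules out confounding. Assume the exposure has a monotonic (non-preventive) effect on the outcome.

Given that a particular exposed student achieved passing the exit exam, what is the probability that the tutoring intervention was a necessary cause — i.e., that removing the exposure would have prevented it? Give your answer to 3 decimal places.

PN ≈ 0.719

p₁ = P(outcome | exposed) = 352/3058 = 0.11511
p₀ = P(outcome | unexposed) = 79/2439 = 0.03239
Under exogeneity and monotonicity, PN = (p₁ − p₀) / p₁.
PN = (0.11511 − 0.03239) / 0.11511 = 0.082718 / 0.11511 ≈ 0.7186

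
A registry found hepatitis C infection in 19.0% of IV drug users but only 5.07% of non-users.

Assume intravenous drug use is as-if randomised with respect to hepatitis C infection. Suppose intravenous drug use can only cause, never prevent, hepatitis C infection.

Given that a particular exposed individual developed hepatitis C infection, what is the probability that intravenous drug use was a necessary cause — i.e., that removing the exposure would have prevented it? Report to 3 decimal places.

p₁ = 0.19, p₀ = 0.0507.
Under exogeneity and monotonicity, PN = (p₁ − p₀) / p₁.
PN = (0.19 − 0.0507) / 0.19 = 0.1393 / 0.19 ≈ 0.7332

PN ≈ 0.733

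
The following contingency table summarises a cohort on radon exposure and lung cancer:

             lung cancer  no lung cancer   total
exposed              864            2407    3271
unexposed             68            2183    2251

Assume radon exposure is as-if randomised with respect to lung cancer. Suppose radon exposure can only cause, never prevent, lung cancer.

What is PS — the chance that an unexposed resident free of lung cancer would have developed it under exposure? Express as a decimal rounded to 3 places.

p₁ = P(outcome | exposed) = 864/3271 = 0.26414
p₀ = P(outcome | unexposed) = 68/2251 = 0.030209
Under exogeneity and monotonicity, PS = (p₁ − p₀) / (1 − p₀).
PS = (0.26414 − 0.030209) / (1 − 0.030209) = 0.23393 / 0.96979 ≈ 0.2412

PS ≈ 0.241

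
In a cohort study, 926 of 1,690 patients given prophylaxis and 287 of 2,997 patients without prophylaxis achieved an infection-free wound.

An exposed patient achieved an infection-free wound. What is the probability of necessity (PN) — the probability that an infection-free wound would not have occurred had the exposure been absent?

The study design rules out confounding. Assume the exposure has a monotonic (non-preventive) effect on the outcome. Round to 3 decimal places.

PN ≈ 0.825

p₁ = P(outcome | exposed) = 926/1690 = 0.54793
p₀ = P(outcome | unexposed) = 287/2997 = 0.095762
Under exogeneity and monotonicity, PN = (p₁ − p₀) / p₁.
PN = (0.54793 − 0.095762) / 0.54793 = 0.45217 / 0.54793 ≈ 0.8252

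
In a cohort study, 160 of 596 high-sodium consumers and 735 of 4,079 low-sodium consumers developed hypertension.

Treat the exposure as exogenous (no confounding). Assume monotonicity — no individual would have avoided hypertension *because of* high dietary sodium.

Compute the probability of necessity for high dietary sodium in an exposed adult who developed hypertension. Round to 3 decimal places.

PN ≈ 0.329

p₁ = P(outcome | exposed) = 160/596 = 0.26846
p₀ = P(outcome | unexposed) = 735/4079 = 0.18019
Under exogeneity and monotonicity, PN = (p₁ − p₀) / p₁.
PN = (0.26846 − 0.18019) / 0.26846 = 0.088265 / 0.26846 ≈ 0.3288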